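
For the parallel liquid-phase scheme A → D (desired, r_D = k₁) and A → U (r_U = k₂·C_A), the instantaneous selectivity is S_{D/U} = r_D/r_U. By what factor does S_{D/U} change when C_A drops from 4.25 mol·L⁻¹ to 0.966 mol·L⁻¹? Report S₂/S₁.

S_{D/U} = (k₁/k₂)·C_A⁻¹, so S₂/S₁ = (C_{A,2}/C_{A,1})⁻¹.
= 4.25/0.966 = 4.40.
Selectivity toward D rises as C_A falls — low-concentration operation is favoured.

4.40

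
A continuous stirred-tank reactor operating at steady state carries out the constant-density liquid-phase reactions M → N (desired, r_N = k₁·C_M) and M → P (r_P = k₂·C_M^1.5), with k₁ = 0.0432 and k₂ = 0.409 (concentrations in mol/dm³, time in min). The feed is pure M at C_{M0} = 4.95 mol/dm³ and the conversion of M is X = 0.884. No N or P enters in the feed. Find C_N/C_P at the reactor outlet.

0.139

Exit C_M = C_{M0}(1−X) = 4.95×0.116 = 0.5742 mol/dm³.
Rates in a CSTR are evaluated at the outlet concentration: r_N = 0.0432×0.5742 = 0.02481, r_P = 0.409×0.5742^1.5 = 0.1780.
Overall selectivity = C_N/C_P = r_Nτ/(r_Pτ) = r_N/r_P = 0.139.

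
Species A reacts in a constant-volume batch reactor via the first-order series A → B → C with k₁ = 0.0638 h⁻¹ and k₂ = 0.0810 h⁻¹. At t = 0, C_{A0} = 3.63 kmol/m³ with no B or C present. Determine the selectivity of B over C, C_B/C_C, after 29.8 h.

For first-order series with pure A initially, C_B(t) = k₁C_{A0}/(k₂−k₁)·(e^(−k₁t) − e^(−k₂t)).
e^(−k₁t) = e^(−0.0638×29.8) = e^(−1.901) = 0.1494; e^(−k₂t) = e^(−2.414) = 0.08947.
C_B = 0.0638×3.63/(0.0810−0.0638) × (0.1494−0.08947) = 13.46×0.05991 = 0.8067 kmol/m³.
C_A = C_{A0}e^(−k₁t) = 0.5423 kmol/m³, so C_C = C_{A0}−C_A−C_B = 2.281 kmol/m³; C_B/C_C = 0.354.

0.354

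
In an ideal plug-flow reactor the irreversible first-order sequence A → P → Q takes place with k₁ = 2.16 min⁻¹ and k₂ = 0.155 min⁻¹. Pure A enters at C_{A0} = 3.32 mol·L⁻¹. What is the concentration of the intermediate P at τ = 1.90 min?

Solving the coupled first-order balances gives C_P(τ) = [k₁/(k₂−k₁)]·C_{A0}·(e^(−k₁τ) − e^(−k₂τ)).
e^(−k₁τ) = e^(−2.16×1.90) = e^(−4.104) = 0.01651; e^(−k₂τ) = e^(−0.2945) = 0.7449.
C_P = 2.16×3.32/(0.155−2.16) × (0.01651−0.7449) = (-3.577)×(-0.7284) = 2.605 mol·L⁻¹.

2.61 mol·L⁻¹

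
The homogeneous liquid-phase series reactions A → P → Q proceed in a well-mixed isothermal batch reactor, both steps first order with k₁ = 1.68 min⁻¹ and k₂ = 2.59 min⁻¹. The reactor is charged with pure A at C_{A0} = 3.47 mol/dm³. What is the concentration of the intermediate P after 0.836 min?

0.838 mol/dm³

For first-order series with pure A initially, C_P(t) = k₁C_{A0}/(k₂−k₁)·(e^(−k₁t) − e^(−k₂t)).
e^(−k₁t) = e^(−1.68×0.836) = e^(−1.404) = 0.2455; e^(−k₂t) = e^(−2.165) = 0.1147.
C_P = 1.68×3.47/(2.59−1.68) × (0.2455−0.1147) = 6.406×0.1308 = 0.8377 mol/dm³.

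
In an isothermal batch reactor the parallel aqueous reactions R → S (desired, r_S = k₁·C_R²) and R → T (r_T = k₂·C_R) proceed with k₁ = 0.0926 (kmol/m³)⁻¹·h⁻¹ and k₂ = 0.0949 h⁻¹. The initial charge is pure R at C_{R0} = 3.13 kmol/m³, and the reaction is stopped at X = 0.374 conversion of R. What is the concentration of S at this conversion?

C_R = C_{R0}(1−X) = 1.959 kmol/m³.
Along a PFR/batch, dC_T/dC_R = −r_T/(r_S+r_T) = −k₂/(k₂+k₁·C_R).
Integrating from C_{R0} to C_R: C_T = (0.0949/0.0926)·ln[(0.0949+0.0926·3.13)/(0.0949+0.0926·1.96)] = 1.025·ln(0.3847/0.2763) = 0.3392 kmol/m³.
Then C_S = (C_{R0}−C_R) − C_T = 1.171 − 0.3392 = 0.8315 kmol/m³.

0.831 kmol/m³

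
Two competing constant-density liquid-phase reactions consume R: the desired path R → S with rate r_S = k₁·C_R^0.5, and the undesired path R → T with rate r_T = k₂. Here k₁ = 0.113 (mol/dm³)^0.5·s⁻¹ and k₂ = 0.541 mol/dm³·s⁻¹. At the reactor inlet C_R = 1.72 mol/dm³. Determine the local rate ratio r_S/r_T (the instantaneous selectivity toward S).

S_{S/T} = r_S/r_T = (k₁·C_R^0.5)/(k₂) = (k₁/k₂)·C_R^0.5.
= (0.113×1.720^0.5) / (0.541) = 0.1482/0.5410 = 0.274.
Since the desired path is higher order in R, keeping C_R high (PFR or concentrated feed) favours S.

0.274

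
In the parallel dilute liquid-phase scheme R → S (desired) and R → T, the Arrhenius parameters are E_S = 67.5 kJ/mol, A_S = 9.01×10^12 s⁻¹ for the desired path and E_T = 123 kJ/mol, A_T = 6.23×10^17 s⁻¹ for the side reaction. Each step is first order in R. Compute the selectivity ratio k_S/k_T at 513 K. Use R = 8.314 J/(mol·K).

6.48

k_S/k_T = (A_S/A_T)·exp[−(E_S−E_T)/(RT)] = (A_S/A_T)·exp[(E_T−E_S)/(RT)].
(E_T−E_S)/(RT) = (123−67.5)×10³/(8.314×513) = 55500/4265 = 13.01.
k_S/k_T = (9.01×10^12/6.23×10^17)·exp(13.01) = 1.446×10^-5 × 4.480×10^5 = 6.48.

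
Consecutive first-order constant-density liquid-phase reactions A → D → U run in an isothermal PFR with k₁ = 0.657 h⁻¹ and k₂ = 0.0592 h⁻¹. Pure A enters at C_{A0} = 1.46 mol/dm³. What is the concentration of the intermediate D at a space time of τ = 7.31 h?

1.03 mol/dm³

The intermediate concentration in a first-order A→B→C sequence is C_D = k₁C_{A0}(e^(−k₁τ) − e^(−k₂τ))/(k₂−k₁).
e^(−k₁τ) = e^(−0.657×7.31) = e^(−4.803) = 0.008208; e^(−k₂τ) = e^(−0.4328) = 0.6487.
C_D = 0.657×1.46/(0.0592−0.657) × (0.008208−0.6487) = (-1.605)×(-0.6405) = 1.028 mol/dm³.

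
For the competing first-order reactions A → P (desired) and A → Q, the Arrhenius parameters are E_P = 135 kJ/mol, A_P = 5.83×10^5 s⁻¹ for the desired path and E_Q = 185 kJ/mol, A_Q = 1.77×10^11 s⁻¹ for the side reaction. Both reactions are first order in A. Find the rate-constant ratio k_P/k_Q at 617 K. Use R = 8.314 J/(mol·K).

0.0563

With equal orders, S_{P/Q} = k_P/k_Q = (A_P/A_Q)·exp[(E_Q−E_P)/(RT)].
(E_Q−E_P)/(RT) = (185−135)×10³/(8.314×617) = 50000/5130 = 9.747.
k_P/k_Q = (5.83×10^5/1.77×10^11)·exp(9.747) = 3.294×10^-6 × 17104 = 0.0563.
Since E_P < E_Q, lowering the temperature improves selectivity toward P.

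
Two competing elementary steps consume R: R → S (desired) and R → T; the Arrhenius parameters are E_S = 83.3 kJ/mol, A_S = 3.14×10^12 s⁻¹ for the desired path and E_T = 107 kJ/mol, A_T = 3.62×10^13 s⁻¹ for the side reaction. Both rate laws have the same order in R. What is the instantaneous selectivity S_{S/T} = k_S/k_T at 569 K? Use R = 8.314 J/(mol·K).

k_S/k_T = (A_S/A_T)·exp[−(E_S−E_T)/(RT)] = (A_S/A_T)·exp[(E_T−E_S)/(RT)].
(E_T−E_S)/(RT) = (107−83.3)×10³/(8.314×569) = 23700/4731 = 5.010.
k_S/k_T = (3.14×10^12/3.62×10^13)·exp(5.010) = 0.08674 × 149.9 = 13.0.

13.0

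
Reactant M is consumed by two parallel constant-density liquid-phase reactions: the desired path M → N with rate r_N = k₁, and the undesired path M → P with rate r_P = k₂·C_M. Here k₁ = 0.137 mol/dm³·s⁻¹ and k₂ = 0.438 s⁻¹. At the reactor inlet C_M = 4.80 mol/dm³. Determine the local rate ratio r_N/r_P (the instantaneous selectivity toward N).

0.0652

S_{N/P} = r_N/r_P = (k₁)/(k₂·C_M) = (k₁/k₂)·C_M⁻¹.
= (0.137) / (0.438×4.800) = 0.1370/2.102 = 0.0652.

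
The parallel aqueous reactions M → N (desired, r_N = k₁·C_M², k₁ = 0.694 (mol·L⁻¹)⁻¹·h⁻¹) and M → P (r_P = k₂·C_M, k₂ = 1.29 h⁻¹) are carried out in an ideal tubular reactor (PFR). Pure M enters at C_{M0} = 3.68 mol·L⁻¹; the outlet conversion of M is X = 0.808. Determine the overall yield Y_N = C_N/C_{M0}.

0.419

C_M = C_{M0}(1−X) = 0.7066 mol·L⁻¹.
Along a PFR/batch, dC_P/dC_M = −r_P/(r_N+r_P) = −k₂/(k₂+k₁·C_M).
Integrating from C_{M0} to C_M: C_P = (1.29/0.694)·ln[(1.29+0.694·3.68)/(1.29+0.694·0.707)] = 1.859·ln(3.844/1.780) = 1.431 mol·L⁻¹.
Then C_N = (C_{M0}−C_M) − C_P = 2.973 − 1.431 = 1.543 mol·L⁻¹.
Y_N = C_N/C_{M0} = 1.543/3.68 = 0.419.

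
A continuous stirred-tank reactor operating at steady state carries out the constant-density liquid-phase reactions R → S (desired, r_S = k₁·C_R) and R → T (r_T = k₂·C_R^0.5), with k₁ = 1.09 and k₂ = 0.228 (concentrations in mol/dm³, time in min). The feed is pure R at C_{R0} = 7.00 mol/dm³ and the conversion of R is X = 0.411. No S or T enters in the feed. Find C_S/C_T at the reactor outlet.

Exit C_R = C_{R0}(1−X) = 7.00×0.589 = 4.123 mol/dm³.
In a CSTR the entire volume is at exit conditions, so r_S = 1.09×4.123 = 4.494 and r_T = 0.228×4.123^0.5 = 0.4630.
Overall selectivity = C_S/C_T = r_Sτ/(r_Tτ) = r_S/r_T = 9.71.

9.71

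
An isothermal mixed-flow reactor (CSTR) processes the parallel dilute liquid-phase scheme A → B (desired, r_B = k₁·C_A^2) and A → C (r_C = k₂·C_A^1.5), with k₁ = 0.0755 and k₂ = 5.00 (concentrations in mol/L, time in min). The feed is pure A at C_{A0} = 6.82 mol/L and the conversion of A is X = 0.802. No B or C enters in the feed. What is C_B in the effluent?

0.0943 mol/L

Exit C_A = C_{A0}(1−X) = 6.82×0.198 = 1.350 mol/L.
In a CSTR the entire volume is at exit conditions, so r_B = 0.0755×1.350^2 = 0.1377 and r_C = 5.00×1.350^1.5 = 7.846.
Fraction of consumed A going to B: r_B/(r_B+r_C) = 0.01724.
C_B = 0.01724·C_{A0}·X = 0.01724×6.82×0.802 = 0.0943 mol/L.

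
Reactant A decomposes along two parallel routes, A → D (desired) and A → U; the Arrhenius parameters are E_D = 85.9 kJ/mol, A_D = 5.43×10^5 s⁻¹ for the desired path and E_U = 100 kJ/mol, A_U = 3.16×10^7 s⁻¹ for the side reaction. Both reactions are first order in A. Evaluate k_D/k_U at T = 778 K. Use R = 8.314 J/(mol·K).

0.152

With equal orders, S_{D/U} = k_D/k_U = (A_D/A_U)·exp[(E_U−E_D)/(RT)].
(E_U−E_D)/(RT) = (100−85.9)×10³/(8.314×778) = 14100/6468 = 2.180.
k_D/k_U = (5.43×10^5/3.16×10^7)·exp(2.180) = 0.01718 × 8.845 = 0.152.
Since E_D < E_U, lowering the temperature improves selectivity toward D.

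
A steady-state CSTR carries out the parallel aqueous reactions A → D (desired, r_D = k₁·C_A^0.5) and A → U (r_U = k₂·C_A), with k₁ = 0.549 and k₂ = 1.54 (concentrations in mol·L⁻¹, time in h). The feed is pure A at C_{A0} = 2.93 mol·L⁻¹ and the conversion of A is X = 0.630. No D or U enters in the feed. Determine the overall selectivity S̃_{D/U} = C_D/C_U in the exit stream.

Exit C_A = C_{A0}(1−X) = 2.93×0.370 = 1.084 mol·L⁻¹.
In a CSTR the entire volume is at exit conditions, so r_D = 0.549×1.084^0.5 = 0.5716 and r_U = 1.54×1.084 = 1.670.
Overall selectivity = C_D/C_U = r_Dτ/(r_Uτ) = r_D/r_U = 0.342.

0.342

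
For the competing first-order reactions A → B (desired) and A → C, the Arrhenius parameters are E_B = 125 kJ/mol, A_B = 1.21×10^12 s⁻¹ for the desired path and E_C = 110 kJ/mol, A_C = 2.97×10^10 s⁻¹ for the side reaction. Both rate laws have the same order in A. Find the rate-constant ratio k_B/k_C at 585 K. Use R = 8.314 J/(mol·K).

1.86

Since both paths have the same order in A, the concentration cancels and S_{B/C} = k_B/k_C = (A_B/A_C)·exp[(E_C−E_B)/(RT)].
(E_C−E_B)/(RT) = (110−125)×10³/(8.314×585) = -15000/4864 = -3.084.
k_B/k_C = (1.21×10^12/2.97×10^10)·exp(-3.084) = 40.74 × 0.04577 = 1.86.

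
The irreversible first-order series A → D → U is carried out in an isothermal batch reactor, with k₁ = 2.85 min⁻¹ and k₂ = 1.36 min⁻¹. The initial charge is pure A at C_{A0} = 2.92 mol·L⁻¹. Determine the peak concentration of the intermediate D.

1.49 mol·L⁻¹

For a first-order series the maximum intermediate yield is C_{D,max}/C_{A0} = (k₁/k₂)^[k₂/(k₂−k₁)].
= (2.85/1.36)^(1.36/(1.36−2.85)) = (2.096)^(-0.9128) = 0.5090.
C_{D,max} = 0.5090×2.92 = 1.49 mol·L⁻¹.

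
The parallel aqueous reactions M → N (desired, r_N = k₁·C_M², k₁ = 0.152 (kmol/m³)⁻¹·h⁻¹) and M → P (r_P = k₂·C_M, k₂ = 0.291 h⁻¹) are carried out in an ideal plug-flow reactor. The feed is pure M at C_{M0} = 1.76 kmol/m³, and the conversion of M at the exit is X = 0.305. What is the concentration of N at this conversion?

0.234 kmol/m³

C_M = C_{M0}(1−X) = 1.223 kmol/m³.
Along a PFR/batch, dC_P/dC_M = −r_P/(r_N+r_P) = −k₂/(k₂+k₁·C_M).
Integrating from C_{M0} to C_M: C_P = (0.291/0.152)·ln[(0.291+0.152·1.76)/(0.291+0.152·1.22)] = 1.914·ln(0.5585/0.4769) = 0.3023 kmol/m³.
Then C_N = (C_{M0}−C_M) − C_P = 0.5368 − 0.3023 = 0.2345 kmol/m³.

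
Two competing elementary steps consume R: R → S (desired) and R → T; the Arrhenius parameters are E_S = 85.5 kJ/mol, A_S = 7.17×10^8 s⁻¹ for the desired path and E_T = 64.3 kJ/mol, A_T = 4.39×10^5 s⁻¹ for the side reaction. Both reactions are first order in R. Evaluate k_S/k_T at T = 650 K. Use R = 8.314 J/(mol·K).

32.3

Since both paths have the same order in R, the concentration cancels and S_{S/T} = k_S/k_T = (A_S/A_T)·exp[(E_T−E_S)/(RT)].
(E_T−E_S)/(RT) = (64.3−85.5)×10³/(8.314×650) = -21200/5404 = -3.923.
k_S/k_T = (7.17×10^8/4.39×10^5)·exp(-3.923) = 1633 × 0.01978 = 32.3.
Since E_S > E_T, raising the temperature improves selectivity toward S.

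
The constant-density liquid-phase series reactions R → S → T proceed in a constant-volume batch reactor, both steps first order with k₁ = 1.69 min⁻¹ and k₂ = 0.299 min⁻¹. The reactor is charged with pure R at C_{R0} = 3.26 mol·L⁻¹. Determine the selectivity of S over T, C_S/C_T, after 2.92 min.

1.01

For first-order series with pure R initially, C_S(t) = k₁C_{R0}/(k₂−k₁)·(e^(−k₁t) − e^(−k₂t)).
e^(−k₁t) = e^(−1.69×2.92) = e^(−4.935) = 0.007192; e^(−k₂t) = e^(−0.8731) = 0.4177.
C_S = 1.69×3.26/(0.299−1.69) × (0.007192−0.4177) = (-3.961)×(-0.4105) = 1.626 mol·L⁻¹.
C_R = C_{R0}e^(−k₁t) = 0.02345 mol·L⁻¹, so C_T = C_{R0}−C_R−C_S = 1.611 mol·L⁻¹; C_S/C_T = 1.01.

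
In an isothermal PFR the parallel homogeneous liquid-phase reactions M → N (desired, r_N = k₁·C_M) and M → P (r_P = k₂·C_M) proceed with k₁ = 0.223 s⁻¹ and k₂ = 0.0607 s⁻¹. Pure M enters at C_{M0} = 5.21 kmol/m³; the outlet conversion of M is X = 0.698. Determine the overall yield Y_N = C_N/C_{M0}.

C_M = C_{M0}(1−X) = 1.573 kmol/m³.
Both paths are first order in M, so the instantaneous fraction to N is constant: dC_N/d(−C_M) = k₁/(k₁+k₂) = 0.7860.
C_N = 0.7860·(C_{M0}−C_M) = 0.7860×3.637 = 2.86 kmol/m³.
Y_N = C_N/C_{M0} = 2.859/5.21 = 0.549.

0.549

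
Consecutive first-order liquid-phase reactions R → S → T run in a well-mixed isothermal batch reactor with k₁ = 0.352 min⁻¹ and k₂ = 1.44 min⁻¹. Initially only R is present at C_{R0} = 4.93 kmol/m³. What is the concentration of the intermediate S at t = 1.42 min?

0.761 kmol/m³

The intermediate concentration in a first-order A→B→C sequence is C_S = k₁C_{R0}(e^(−k₁t) − e^(−k₂t))/(k₂−k₁).
e^(−k₁t) = e^(−0.352×1.42) = e^(−0.4998) = 0.6066; e^(−k₂t) = e^(−2.045) = 0.1294.
C_S = 0.352×4.93/(1.44−0.352) × (0.6066−0.1294) = 1.595×0.4772 = 0.7612 kmol/m³.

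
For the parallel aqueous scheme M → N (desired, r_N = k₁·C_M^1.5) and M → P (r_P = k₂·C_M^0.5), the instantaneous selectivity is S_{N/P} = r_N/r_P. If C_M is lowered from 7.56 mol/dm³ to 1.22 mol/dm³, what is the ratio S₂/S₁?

S_{N/P} = (k₁/k₂)·C_M, so S₂/S₁ = (C_{M,2}/C_{M,1}).
= 1.22/7.56 = 0.161.
Selectivity toward N falls as C_M falls — high-concentration operation is favoured.

0.161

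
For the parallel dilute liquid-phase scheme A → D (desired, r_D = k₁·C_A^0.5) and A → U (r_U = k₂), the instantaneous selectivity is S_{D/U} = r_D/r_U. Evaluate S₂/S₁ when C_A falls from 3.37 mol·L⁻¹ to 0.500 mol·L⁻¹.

S_{D/U} = (k₁/k₂)·C_A^0.5, so S₂/S₁ = (C_{A,2}/C_{A,1})^0.5.
= (0.500/3.37)^0.5 = (0.1484)^0.5 = 0.385.
Selectivity toward D falls as C_A falls — high-concentration operation is favoured.

0.385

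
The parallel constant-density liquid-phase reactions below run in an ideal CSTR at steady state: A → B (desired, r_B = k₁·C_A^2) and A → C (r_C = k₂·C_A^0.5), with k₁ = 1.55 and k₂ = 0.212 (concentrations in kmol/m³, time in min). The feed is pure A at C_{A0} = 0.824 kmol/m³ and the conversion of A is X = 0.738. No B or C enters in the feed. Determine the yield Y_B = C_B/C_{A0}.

Exit C_A = C_{A0}(1−X) = 0.824×0.262 = 0.2159 kmol/m³.
In a CSTR the entire volume is at exit conditions, so r_B = 1.55×0.2159^2 = 0.07224 and r_C = 0.212×0.2159^0.5 = 0.09850.
Fraction of consumed A going to B: r_B/(r_B+r_C) = 0.4231.
C_B = 0.4231·C_{A0}·X = 0.4231×0.824×0.738 = 0.257 kmol/m³; Y_B = C_B/C_{A0} = 0.312.

0.312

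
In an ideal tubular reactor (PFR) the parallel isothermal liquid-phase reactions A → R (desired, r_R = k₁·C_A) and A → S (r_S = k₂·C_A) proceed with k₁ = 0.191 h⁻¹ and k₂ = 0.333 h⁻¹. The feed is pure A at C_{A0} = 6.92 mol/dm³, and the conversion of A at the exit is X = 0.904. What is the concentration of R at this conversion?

2.28 mol/dm³

C_A = C_{A0}(1−X) = 0.6643 mol/dm³.
Both paths are first order in A, so the instantaneous fraction to R is constant: dC_R/d(−C_A) = k₁/(k₁+k₂) = 0.3645.
C_R = 0.3645·(C_{A0}−C_A) = 0.3645×6.256 = 2.28 mol/dm³.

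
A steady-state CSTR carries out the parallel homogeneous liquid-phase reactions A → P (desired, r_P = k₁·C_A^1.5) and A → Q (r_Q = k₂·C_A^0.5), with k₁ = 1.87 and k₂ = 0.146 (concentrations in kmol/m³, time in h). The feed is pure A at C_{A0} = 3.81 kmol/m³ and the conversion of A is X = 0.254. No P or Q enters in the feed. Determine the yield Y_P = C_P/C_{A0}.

Exit C_A = C_{A0}(1−X) = 3.81×0.746 = 2.842 kmol/m³.
A CSTR operates uniformly at the exit composition, giving r_P = 8.961 and r_Q = 0.2461 (each k·C_A^n at C_A = 2.842).
Fraction of consumed A going to P: r_P/(r_P+r_Q) = 0.9733.
C_P = 0.9733·C_{A0}·X = 0.9733×3.81×0.254 = 0.942 kmol/m³; Y_P = C_P/C_{A0} = 0.247.

0.247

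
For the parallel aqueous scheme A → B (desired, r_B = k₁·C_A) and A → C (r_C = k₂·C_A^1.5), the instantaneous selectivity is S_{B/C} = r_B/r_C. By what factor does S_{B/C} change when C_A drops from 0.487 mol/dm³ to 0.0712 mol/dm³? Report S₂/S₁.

S_{B/C} = (k₁/k₂)·C_A^-0.5, so S₂/S₁ = (C_{A,2}/C_{A,1})^-0.5.
= (0.0712/0.487)^(-0.5) = (0.1462)^(-0.5) = 2.62.
Selectivity toward B rises as C_A falls — low-concentration operation is favoured.

2.62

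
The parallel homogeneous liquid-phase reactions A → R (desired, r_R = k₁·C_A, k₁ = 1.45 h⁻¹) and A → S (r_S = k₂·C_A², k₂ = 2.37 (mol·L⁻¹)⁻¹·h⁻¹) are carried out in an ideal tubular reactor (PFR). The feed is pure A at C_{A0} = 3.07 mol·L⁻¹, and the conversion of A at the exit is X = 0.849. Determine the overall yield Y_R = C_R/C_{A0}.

C_A = C_{A0}(1−X) = 0.4636 mol·L⁻¹.
Along a PFR/batch, dC_R/dC_A = −r_R/(r_R+r_S) = −k₁/(k₁+k₂·C_A).
Integrating from C_{A0} to C_A: C_R = (1.45/2.37)·ln[(1.45+2.37·3.07)/(1.45+2.37·0.464)] = 0.6118·ln(8.726/2.549) = 0.7530 mol·L⁻¹.
Y_R = C_R/C_{A0} = 0.7530/3.07 = 0.245.

0.245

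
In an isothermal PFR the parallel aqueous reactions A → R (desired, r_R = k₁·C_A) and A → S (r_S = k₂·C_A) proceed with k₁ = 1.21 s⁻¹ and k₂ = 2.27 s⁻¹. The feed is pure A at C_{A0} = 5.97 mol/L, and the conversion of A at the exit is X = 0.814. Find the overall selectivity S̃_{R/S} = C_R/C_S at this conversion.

0.533

C_A = C_{A0}(1−X) = 1.110 mol/L.
Both paths are first order in A, so the instantaneous fraction to R is constant: dC_R/d(−C_A) = k₁/(k₁+k₂) = 0.3477.
C_R = 0.3477·(C_{A0}−C_A) = 0.3477×4.860 = 1.69 mol/L.
C_S = (C_{A0}−C_A)−C_R = 3.170 mol/L; S̃_{R/S} = 1.690/3.170 = 0.533.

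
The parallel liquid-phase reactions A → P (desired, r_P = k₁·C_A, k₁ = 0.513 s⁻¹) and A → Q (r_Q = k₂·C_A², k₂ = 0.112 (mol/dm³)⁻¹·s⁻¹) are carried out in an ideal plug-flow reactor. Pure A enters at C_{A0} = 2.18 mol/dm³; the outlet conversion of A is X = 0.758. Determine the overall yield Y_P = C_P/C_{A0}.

C_A = C_{A0}(1−X) = 0.5276 mol/dm³.
Along a PFR/batch, dC_P/dC_A = −r_P/(r_P+r_Q) = −k₁/(k₁+k₂·C_A).
Integrating from C_{A0} to C_A: C_P = (0.513/0.112)·ln[(0.513+0.112·2.18)/(0.513+0.112·0.528)] = 4.580·ln(0.7572/0.5721) = 1.284 mol/dm³.
Y_P = C_P/C_{A0} = 1.284/2.18 = 0.589.

0.589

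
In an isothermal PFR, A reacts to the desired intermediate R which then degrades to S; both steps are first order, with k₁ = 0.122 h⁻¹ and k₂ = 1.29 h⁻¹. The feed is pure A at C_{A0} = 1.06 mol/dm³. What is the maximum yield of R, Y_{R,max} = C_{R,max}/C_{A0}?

At the optimum, C_{R,max}/C_{A0} = (k₁/k₂)^[k₂/(k₂−k₁)].
= (0.122/1.29)^(1.29/(1.29−0.122)) = (0.09457)^(1.104) = 0.07392.

0.0739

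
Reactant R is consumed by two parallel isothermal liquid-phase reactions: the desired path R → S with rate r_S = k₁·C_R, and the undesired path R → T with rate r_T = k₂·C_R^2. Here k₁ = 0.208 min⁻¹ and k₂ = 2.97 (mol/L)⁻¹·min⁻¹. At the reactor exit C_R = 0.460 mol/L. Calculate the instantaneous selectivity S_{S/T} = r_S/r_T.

S_{S/T} = r_S/r_T = (k₁·C_R)/(k₂·C_R^2) = (k₁/k₂)·C_R⁻¹.
= (0.208×0.4600) / (2.97×0.4600^2) = 0.09568/0.6285 = 0.152.

0.152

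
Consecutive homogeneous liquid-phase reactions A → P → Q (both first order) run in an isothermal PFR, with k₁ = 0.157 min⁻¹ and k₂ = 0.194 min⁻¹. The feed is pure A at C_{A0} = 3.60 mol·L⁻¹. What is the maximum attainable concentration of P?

1.19 mol·L⁻¹

For a first-order series the maximum intermediate yield is C_{P,max}/C_{A0} = (k₁/k₂)^[k₂/(k₂−k₁)].
= (0.157/0.194)^(0.194/(0.194−0.157)) = (0.8093)^(5.243) = 0.3297.
C_{P,max} = 0.3297×3.60 = 1.19 mol·L⁻¹.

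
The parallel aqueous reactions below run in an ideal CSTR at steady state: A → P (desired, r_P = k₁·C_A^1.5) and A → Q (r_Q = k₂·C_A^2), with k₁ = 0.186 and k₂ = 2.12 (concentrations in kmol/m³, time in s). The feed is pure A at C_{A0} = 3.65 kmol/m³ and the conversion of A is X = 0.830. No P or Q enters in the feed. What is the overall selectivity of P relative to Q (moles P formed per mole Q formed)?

Exit C_A = C_{A0}(1−X) = 3.65×0.170 = 0.6205 kmol/m³.
In a CSTR the entire volume is at exit conditions, so r_P = 0.186×0.6205^1.5 = 0.09091 and r_Q = 2.12×0.6205^2 = 0.8162.
Overall selectivity = C_P/C_Q = r_Pτ/(r_Qτ) = r_P/r_Q = 0.111.

0.111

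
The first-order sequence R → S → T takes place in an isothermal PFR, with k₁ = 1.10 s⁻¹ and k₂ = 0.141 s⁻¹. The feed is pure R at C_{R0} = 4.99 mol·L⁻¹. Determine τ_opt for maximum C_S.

The intermediate peaks when r₁ = r₂, i.e. k₁e^(−k₁τ) = k₂e^(−k₂τ), giving τ_opt = ln(k₂/k₁)/(k₂−k₁).
= ln(0.141/1.10)/(0.141−1.10) = ln(0.1282)/-0.9590 = -2.054/-0.9590 = 2.14 s.

2.14 s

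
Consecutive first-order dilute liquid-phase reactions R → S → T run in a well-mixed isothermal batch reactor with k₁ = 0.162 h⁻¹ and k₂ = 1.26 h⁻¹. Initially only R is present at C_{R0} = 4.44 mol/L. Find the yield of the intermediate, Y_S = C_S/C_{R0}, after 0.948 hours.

The intermediate concentration in a first-order A→B→C sequence is C_S = k₁C_{R0}(e^(−k₁t) − e^(−k₂t))/(k₂−k₁).
e^(−k₁t) = e^(−0.162×0.948) = e^(−0.1536) = 0.8576; e^(−k₂t) = e^(−1.194) = 0.3029.
C_S = 0.162×4.44/(1.26−0.162) × (0.8576−0.3029) = 0.6551×0.5548 = 0.3634 mol/L.
Y_S = C_S/C_{R0} = 0.3634/4.44 = 0.0819.

0.0819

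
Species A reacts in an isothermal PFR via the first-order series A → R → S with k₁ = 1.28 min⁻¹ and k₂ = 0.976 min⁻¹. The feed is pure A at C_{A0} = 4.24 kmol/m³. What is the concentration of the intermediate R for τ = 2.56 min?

0.794 kmol/m³

The intermediate concentration in a first-order A→B→C sequence is C_R = k₁C_{A0}(e^(−k₁τ) − e^(−k₂τ))/(k₂−k₁).
e^(−k₁τ) = e^(−1.28×2.56) = e^(−3.277) = 0.03775; e^(−k₂τ) = e^(−2.499) = 0.08220.
C_R = 1.28×4.24/(0.976−1.28) × (0.03775−0.08220) = (-17.85)×(-0.04445) = 0.7936 kmol/m³.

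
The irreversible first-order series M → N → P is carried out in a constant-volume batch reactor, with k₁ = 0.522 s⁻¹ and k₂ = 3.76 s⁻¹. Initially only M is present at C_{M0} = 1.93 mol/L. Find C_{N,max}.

At the optimum, C_{N,max}/C_{M0} = (k₁/k₂)^[k₂/(k₂−k₁)].
= (0.522/3.76)^(3.76/(3.76−0.522)) = (0.1388)^(1.161) = 0.1010.
C_{N,max} = 0.1010×1.93 = 0.195 mol/L.

0.195 mol/L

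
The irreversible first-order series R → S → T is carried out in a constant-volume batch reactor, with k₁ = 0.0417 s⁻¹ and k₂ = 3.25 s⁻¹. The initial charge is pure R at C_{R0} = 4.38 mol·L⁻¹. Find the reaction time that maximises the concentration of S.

For first-order series the maximum of C_S occurs at t_opt = ln(k₂/k₁)/(k₂−k₁).
= ln(3.25/0.0417)/(3.25−0.0417) = ln(77.94)/3.208 = 4.356/3.208 = 1.36 s.

1.36 s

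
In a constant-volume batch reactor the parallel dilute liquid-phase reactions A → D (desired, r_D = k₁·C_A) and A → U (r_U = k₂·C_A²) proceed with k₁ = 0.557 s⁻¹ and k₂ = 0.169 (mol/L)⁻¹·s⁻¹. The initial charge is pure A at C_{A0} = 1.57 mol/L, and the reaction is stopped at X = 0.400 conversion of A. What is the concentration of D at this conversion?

C_A = C_{A0}(1−X) = 0.9420 mol/L.
Along a PFR/batch, dC_D/dC_A = −r_D/(r_D+r_U) = −k₁/(k₁+k₂·C_A).
Integrating from C_{A0} to C_A: C_D = (0.557/0.169)·ln[(0.557+0.169·1.57)/(0.557+0.169·0.942)] = 3.296·ln(0.8223/0.7162) = 0.4554 mol/L.

0.455 mol/L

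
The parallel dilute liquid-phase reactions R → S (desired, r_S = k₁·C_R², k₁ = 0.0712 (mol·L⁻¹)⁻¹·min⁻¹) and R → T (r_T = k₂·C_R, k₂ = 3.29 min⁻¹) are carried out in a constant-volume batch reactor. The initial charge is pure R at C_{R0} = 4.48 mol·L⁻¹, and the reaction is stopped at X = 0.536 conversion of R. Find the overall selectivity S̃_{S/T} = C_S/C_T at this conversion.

C_R = C_{R0}(1−X) = 2.079 mol·L⁻¹.
Along a PFR/batch, dC_T/dC_R = −r_T/(r_S+r_T) = −k₂/(k₂+k₁·C_R).
Integrating from C_{R0} to C_R: C_T = (3.29/0.0712)·ln[(3.29+0.0712·4.48)/(3.29+0.0712·2.08)] = 46.21·ln(3.609/3.438) = 2.243 mol·L⁻¹.
Then C_S = (C_{R0}−C_R) − C_T = 2.401 − 2.243 = 0.1587 mol·L⁻¹.
S̃_{S/T} = C_S/C_T = 0.1587/2.243 = 0.0708.

0.0708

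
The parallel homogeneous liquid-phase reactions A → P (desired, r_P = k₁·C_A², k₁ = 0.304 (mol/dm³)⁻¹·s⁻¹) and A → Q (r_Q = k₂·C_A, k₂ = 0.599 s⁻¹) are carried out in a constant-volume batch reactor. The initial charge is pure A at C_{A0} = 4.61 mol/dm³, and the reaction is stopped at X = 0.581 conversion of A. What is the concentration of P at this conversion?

1.65 mol/dm³

C_A = C_{A0}(1−X) = 1.932 mol/dm³.
Along a PFR/batch, dC_Q/dC_A = −r_Q/(r_P+r_Q) = −k₂/(k₂+k₁·C_A).
Integrating from C_{A0} to C_A: C_Q = (0.599/0.304)·ln[(0.599+0.304·4.61)/(0.599+0.304·1.93)] = 1.970·ln(2.000/1.186) = 1.030 mol/dm³.
Then C_P = (C_{A0}−C_A) − C_Q = 2.678 − 1.030 = 1.649 mol/dm³.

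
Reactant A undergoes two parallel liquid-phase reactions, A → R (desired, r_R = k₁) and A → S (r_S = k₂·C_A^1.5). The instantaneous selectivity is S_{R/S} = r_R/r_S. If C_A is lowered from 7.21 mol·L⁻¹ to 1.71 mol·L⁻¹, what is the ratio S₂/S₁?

8.66

S_{R/S} = (k₁/k₂)·C_A^-1.5, so S₂/S₁ = (C_{A,2}/C_{A,1})^-1.5.
= (1.71/7.21)^(-1.5) = (0.2372)^(-1.5) = 8.66.
Selectivity toward R rises as C_A falls — low-concentration operation is favoured.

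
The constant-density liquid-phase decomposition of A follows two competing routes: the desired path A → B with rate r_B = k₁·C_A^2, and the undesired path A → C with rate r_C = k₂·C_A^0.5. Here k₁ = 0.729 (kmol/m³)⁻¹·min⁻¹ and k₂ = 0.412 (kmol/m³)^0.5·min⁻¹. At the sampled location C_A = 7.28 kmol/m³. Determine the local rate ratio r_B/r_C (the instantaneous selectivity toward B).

34.8

S_{B/C} = r_B/r_C = (k₁·C_A^2)/(k₂·C_A^0.5) = (k₁/k₂)·C_A^1.5.
= (0.729×7.280^2) / (0.412×7.280^0.5) = 38.64/1.112 = 34.8.
Since the desired path is higher order in A, keeping C_A high (PFR or concentrated feed) favours B.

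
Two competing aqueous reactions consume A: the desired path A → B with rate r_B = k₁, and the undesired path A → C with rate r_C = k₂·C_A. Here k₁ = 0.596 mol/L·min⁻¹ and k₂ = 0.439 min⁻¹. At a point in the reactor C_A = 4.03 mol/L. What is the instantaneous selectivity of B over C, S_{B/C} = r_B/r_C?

S_{B/C} = r_B/r_C = (k₁)/(k₂·C_A) = (k₁/k₂)·C_A⁻¹.
= (0.596) / (0.439×4.030) = 0.5960/1.769 = 0.337.

0.337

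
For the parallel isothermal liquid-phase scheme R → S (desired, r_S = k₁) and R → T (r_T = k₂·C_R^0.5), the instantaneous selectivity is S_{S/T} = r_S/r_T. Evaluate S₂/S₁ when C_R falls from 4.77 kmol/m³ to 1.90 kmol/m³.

1.58

S_{S/T} = (k₁/k₂)·C_R^-0.5, so S₂/S₁ = (C_{R,2}/C_{R,1})^-0.5.
= (1.90/4.77)^(-0.5) = (0.3983)^(-0.5) = 1.58.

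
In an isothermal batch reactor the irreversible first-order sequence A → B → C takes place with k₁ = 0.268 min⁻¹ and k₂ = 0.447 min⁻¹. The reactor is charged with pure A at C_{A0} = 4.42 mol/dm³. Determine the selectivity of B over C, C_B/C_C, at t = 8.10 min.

The intermediate concentration in a first-order A→B→C sequence is C_B = k₁C_{A0}(e^(−k₁t) − e^(−k₂t))/(k₂−k₁).
e^(−k₁t) = e^(−0.268×8.10) = e^(−2.171) = 0.1141; e^(−k₂t) = e^(−3.621) = 0.02676.
C_B = 0.268×4.42/(0.447−0.268) × (0.1141−0.02676) = 6.618×0.08732 = 0.5779 mol/dm³.
C_A = C_{A0}e^(−k₁t) = 0.5043 mol/dm³, so C_C = C_{A0}−C_A−C_B = 3.338 mol/dm³; C_B/C_C = 0.173.

0.173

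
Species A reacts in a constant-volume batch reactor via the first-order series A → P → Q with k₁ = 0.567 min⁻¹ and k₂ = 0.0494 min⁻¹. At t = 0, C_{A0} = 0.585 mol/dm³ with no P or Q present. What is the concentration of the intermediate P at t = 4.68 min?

The intermediate concentration in a first-order A→B→C sequence is C_P = k₁C_{A0}(e^(−k₁t) − e^(−k₂t))/(k₂−k₁).
e^(−k₁t) = e^(−0.567×4.68) = e^(−2.654) = 0.07040; e^(−k₂t) = e^(−0.2312) = 0.7936.
C_P = 0.567×0.585/(0.0494−0.567) × (0.07040−0.7936) = (-0.6408)×(-0.7232) = 0.4634 mol/dm³.

0.463 mol/dm³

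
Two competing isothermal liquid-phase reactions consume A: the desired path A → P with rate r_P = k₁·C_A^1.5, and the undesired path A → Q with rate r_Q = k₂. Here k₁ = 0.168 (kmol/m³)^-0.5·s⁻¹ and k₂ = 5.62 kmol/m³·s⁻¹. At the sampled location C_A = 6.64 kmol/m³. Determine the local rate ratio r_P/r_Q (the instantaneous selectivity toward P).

0.511

S_{P/Q} = r_P/r_Q = (k₁·C_A^1.5)/(k₂) = (k₁/k₂)·C_A^1.5.
= (0.168×6.640^1.5) / (5.62) = 2.874/5.620 = 0.511.
Since the desired path is higher order in A, keeping C_A high (PFR or concentrated feed) favours P.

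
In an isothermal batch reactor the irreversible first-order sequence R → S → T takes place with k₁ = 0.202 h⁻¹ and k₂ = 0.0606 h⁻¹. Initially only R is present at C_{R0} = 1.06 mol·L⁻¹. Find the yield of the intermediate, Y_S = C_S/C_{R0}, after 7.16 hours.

0.589

For first-order series with pure R initially, C_S(t) = k₁C_{R0}/(k₂−k₁)·(e^(−k₁t) − e^(−k₂t)).
e^(−k₁t) = e^(−0.202×7.16) = e^(−1.446) = 0.2354; e^(−k₂t) = e^(−0.4339) = 0.6480.
C_S = 0.202×1.06/(0.0606−0.202) × (0.2354−0.6480) = (-1.514)×(-0.4125) = 0.6247 mol·L⁻¹.
Y_S = C_S/C_{R0} = 0.6247/1.06 = 0.589.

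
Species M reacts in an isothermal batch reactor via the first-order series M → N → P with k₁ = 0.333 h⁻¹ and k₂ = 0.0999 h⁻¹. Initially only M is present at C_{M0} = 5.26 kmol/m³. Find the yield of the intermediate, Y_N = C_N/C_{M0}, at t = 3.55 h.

Solving the coupled first-order balances gives C_N(t) = [k₁/(k₂−k₁)]·C_{M0}·(e^(−k₁t) − e^(−k₂t)).
e^(−k₁t) = e^(−0.333×3.55) = e^(−1.182) = 0.3066; e^(−k₂t) = e^(−0.3546) = 0.7014.
C_N = 0.333×5.26/(0.0999−0.333) × (0.3066−0.7014) = (-7.514)×(-0.3948) = 2.967 kmol/m³.
Y_N = C_N/C_{M0} = 2.967/5.26 = 0.564.

0.564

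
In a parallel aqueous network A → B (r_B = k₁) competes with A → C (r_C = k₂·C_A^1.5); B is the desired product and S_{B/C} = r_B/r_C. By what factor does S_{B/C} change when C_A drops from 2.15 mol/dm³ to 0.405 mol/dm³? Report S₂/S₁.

S_{B/C} = (k₁/k₂)·C_A^-1.5, so S₂/S₁ = (C_{A,2}/C_{A,1})^-1.5.
= (0.405/2.15)^(-1.5) = (0.1884)^(-1.5) = 12.2.

12.2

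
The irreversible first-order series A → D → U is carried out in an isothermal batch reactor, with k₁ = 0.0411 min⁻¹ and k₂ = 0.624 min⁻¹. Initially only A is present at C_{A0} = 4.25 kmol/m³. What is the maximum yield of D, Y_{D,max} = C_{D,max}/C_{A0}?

At the optimum, C_{D,max}/C_{A0} = (k₁/k₂)^[k₂/(k₂−k₁)].
= (0.0411/0.624)^(0.624/(0.624−0.0411)) = (0.06587)^(1.071) = 0.05437.

0.0544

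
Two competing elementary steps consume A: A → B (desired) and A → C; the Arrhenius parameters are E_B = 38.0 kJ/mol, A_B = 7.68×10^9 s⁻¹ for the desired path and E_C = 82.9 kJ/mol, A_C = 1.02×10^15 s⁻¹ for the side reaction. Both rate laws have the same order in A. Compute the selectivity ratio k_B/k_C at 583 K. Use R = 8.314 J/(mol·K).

k_B/k_C = (A_B/A_C)·exp[−(E_B−E_C)/(RT)] = (A_B/A_C)·exp[(E_C−E_B)/(RT)].
(E_C−E_B)/(RT) = (82.9−38.0)×10³/(8.314×583) = 44900/4847 = 9.263.
k_B/k_C = (7.68×10^9/1.02×10^15)·exp(9.263) = 7.529×10^-6 × 10544 = 0.0794.
Since E_B < E_C, lowering the temperature improves selectivity toward B.

0.0794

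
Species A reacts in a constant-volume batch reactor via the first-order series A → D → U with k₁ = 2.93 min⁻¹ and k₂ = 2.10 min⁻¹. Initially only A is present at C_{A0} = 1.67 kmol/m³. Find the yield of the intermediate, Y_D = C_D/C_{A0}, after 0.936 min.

For first-order series with pure A initially, C_D(t) = k₁C_{A0}/(k₂−k₁)·(e^(−k₁t) − e^(−k₂t)).
e^(−k₁t) = e^(−2.93×0.936) = e^(−2.742) = 0.06441; e^(−k₂t) = e^(−1.966) = 0.1401.
C_D = 2.93×1.67/(2.10−2.93) × (0.06441−0.1401) = (-5.895)×(-0.07566) = 0.4460 kmol/m³.
Y_D = C_D/C_{A0} = 0.4460/1.67 = 0.267.

0.267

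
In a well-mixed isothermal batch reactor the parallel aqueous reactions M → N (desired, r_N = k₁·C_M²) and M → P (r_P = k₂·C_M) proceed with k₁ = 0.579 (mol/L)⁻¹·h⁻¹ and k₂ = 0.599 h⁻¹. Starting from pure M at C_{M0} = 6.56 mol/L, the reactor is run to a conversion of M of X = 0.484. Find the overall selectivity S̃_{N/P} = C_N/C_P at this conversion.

4.67

C_M = C_{M0}(1−X) = 3.385 mol/L.
Along a PFR/batch, dC_P/dC_M = −r_P/(r_N+r_P) = −k₂/(k₂+k₁·C_M).
Integrating from C_{M0} to C_M: C_P = (0.599/0.579)·ln[(0.599+0.579·6.56)/(0.599+0.579·3.38)] = 1.035·ln(4.397/2.559) = 0.5601 mol/L.
Then C_N = (C_{M0}−C_M) − C_P = 3.175 − 0.5601 = 2.615 mol/L.
S̃_{N/P} = C_N/C_P = 2.615/0.5601 = 4.67.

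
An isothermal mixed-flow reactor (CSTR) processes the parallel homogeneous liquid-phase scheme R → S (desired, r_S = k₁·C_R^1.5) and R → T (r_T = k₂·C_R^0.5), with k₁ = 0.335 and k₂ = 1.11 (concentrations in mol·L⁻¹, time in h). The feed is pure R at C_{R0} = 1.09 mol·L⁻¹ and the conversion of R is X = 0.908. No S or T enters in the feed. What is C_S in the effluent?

0.0291 mol·L⁻¹

Exit C_R = C_{R0}(1−X) = 1.09×0.0920 = 0.1003 mol·L⁻¹.
In a CSTR the entire volume is at exit conditions, so r_S = 0.335×0.1003^1.5 = 0.01064 and r_T = 1.11×0.1003^0.5 = 0.3515.
Fraction of consumed R going to S: r_S/(r_S+r_T) = 0.02938.
C_S = 0.02938·C_{R0}·X = 0.02938×1.09×0.908 = 0.0291 mol·L⁻¹.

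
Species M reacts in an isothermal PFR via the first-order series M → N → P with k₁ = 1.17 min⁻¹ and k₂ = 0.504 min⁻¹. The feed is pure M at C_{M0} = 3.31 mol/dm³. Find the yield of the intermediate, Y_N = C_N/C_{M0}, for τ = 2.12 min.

0.456

Solving the coupled first-order balances gives C_N(τ) = [k₁/(k₂−k₁)]·C_{M0}·(e^(−k₁τ) − e^(−k₂τ)).
e^(−k₁τ) = e^(−1.17×2.12) = e^(−2.480) = 0.08371; e^(−k₂τ) = e^(−1.068) = 0.3435.
C_N = 1.17×3.31/(0.504−1.17) × (0.08371−0.3435) = (-5.815)×(-0.2598) = 1.511 mol/dm³.
Y_N = C_N/C_{M0} = 1.511/3.31 = 0.456.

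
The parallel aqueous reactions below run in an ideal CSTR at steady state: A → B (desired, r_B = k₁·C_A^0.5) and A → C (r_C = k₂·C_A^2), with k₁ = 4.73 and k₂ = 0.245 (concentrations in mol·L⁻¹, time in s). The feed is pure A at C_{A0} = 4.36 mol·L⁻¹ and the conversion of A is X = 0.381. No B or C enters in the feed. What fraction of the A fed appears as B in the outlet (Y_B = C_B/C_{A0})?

Exit C_A = C_{A0}(1−X) = 4.36×0.619 = 2.699 mol·L⁻¹.
In a CSTR the entire volume is at exit conditions, so r_B = 4.73×2.699^0.5 = 7.771 and r_C = 0.245×2.699^2 = 1.785.
Fraction of consumed A going to B: r_B/(r_B+r_C) = 0.8132.
C_B = 0.8132·C_{A0}·X = 0.8132×4.36×0.381 = 1.35 mol·L⁻¹; Y_B = C_B/C_{A0} = 0.310.

0.310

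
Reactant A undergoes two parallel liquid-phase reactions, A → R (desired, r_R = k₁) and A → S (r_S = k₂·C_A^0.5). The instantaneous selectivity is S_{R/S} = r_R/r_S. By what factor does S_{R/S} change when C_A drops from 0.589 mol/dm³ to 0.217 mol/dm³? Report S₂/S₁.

S_{R/S} = (k₁/k₂)·C_A^-0.5, so S₂/S₁ = (C_{A,2}/C_{A,1})^-0.5.
= (0.217/0.589)^(-0.5) = (0.3684)^(-0.5) = 1.65.

1.65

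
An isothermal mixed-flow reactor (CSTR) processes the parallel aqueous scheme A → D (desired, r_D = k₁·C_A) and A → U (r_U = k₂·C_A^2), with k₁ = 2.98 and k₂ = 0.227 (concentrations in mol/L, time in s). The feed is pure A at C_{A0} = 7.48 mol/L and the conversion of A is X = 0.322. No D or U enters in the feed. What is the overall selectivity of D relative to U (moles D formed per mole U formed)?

2.59

Exit C_A = C_{A0}(1−X) = 7.48×0.678 = 5.071 mol/L.
A CSTR operates uniformly at the exit composition, giving r_D = 15.11 and r_U = 5.838 (each k·C_A^n at C_A = 5.071).
Overall selectivity = C_D/C_U = r_Dτ/(r_Uτ) = r_D/r_U = 2.59.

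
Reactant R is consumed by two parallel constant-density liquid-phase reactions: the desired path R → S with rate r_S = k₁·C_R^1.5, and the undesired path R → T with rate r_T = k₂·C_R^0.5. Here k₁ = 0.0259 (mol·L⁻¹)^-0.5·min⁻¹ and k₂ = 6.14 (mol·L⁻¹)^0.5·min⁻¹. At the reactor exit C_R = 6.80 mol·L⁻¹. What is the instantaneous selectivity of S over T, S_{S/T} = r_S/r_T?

S_{S/T} = r_S/r_T = (k₁·C_R^1.5)/(k₂·C_R^0.5) = (k₁/k₂)·C_R.
= (0.0259×6.800^1.5) / (6.14×6.800^0.5) = 0.4593/16.01 = 0.0287.
Since the desired path is higher order in R, keeping C_R high (PFR or concentrated feed) favours S.

0.0287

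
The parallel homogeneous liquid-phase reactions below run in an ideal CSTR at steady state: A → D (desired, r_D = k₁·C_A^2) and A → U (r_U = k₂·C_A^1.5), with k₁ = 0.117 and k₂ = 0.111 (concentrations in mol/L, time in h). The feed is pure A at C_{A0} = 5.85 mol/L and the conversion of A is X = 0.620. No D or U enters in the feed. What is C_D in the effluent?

Exit C_A = C_{A0}(1−X) = 5.85×0.380 = 2.223 mol/L.
In a CSTR the entire volume is at exit conditions, so r_D = 0.117×2.223^2 = 0.5782 and r_U = 0.111×2.223^1.5 = 0.3679.
Fraction of consumed A going to D: r_D/(r_D+r_U) = 0.6111.
C_D = 0.6111·C_{A0}·X = 0.6111×5.85×0.620 = 2.22 mol/L.

2.22 mol/L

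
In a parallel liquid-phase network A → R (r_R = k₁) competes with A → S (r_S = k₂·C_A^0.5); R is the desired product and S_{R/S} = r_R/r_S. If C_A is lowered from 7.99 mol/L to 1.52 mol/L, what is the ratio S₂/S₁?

2.29

S_{R/S} = (k₁/k₂)·C_A^-0.5, so S₂/S₁ = (C_{A,2}/C_{A,1})^-0.5.
= (1.52/7.99)^(-0.5) = (0.1902)^(-0.5) = 2.29.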